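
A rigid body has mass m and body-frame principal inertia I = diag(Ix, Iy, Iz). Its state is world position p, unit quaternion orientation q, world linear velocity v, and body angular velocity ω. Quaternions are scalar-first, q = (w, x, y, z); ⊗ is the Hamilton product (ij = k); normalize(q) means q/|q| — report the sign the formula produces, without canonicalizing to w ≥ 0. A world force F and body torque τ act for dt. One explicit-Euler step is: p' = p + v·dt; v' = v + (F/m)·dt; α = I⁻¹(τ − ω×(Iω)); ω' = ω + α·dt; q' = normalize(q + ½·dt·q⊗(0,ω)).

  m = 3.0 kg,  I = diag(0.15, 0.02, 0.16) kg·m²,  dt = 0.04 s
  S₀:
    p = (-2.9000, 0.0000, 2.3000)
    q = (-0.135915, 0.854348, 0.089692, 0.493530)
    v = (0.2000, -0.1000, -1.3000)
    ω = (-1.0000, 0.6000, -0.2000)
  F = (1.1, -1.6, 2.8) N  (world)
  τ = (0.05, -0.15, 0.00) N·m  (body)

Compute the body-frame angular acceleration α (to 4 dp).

precession coupling ω×(Iω) = (-0.0168, -0.0020, 0.0780)
(τ − ω×Iω)/I = (0.4453, -7.4000, -0.4875)

α = (0.4453, -7.4000, -0.4875)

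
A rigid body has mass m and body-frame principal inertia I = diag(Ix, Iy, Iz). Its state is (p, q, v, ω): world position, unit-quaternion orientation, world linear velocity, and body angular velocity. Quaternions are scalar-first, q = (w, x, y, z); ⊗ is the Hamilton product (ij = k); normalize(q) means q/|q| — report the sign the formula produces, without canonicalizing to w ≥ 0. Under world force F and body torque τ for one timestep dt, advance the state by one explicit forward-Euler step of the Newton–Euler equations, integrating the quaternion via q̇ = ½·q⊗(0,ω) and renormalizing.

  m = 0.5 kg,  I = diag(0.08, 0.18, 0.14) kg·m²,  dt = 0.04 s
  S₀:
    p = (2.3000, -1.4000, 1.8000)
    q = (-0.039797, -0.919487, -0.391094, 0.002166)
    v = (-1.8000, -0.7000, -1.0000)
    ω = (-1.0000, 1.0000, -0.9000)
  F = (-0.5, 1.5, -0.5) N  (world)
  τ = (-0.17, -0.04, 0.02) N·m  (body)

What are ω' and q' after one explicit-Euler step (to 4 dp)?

gyro term ω×Iω = (0.0360, -0.0540, -0.1000)
α = I⁻¹(τ − ω×Iω) = (-2.5750, 0.0778, 0.8571)
ω + α·dt = (-1.1030, 1.0031, -0.8657)
q⊗(0,ω) = (-0.5264436, 0.3896156, -0.8695013, -1.2747637)
q' = normalize(q + ½dt·q⊗(0,ω)) = (-0.0503, -0.9112, -0.4083, -0.0233)

ω' = (-1.1030, 1.0031, -0.8657)
q' = (-0.0503, -0.9112, -0.4083, -0.0233)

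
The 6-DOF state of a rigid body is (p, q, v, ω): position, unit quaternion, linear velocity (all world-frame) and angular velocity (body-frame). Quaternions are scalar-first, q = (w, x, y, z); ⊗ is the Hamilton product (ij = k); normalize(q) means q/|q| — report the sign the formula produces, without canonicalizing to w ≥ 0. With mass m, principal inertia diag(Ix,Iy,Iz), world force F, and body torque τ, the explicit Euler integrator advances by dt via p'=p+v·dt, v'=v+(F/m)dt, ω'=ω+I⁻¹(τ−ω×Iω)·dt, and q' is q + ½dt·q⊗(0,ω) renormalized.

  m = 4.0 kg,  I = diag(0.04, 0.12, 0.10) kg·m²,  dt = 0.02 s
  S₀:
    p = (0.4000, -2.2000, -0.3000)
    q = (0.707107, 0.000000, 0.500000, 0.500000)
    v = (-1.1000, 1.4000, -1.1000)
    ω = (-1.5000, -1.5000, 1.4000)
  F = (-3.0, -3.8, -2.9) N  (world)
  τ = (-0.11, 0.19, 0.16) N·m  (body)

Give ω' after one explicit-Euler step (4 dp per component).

α = I⁻¹(τ − ω×Iω) = (-3.8000, 0.5333, -0.2000)
ω + α·dt = (-1.5760, -1.4893, 1.3960)

ω' = (-1.5760, -1.4893, 1.3960)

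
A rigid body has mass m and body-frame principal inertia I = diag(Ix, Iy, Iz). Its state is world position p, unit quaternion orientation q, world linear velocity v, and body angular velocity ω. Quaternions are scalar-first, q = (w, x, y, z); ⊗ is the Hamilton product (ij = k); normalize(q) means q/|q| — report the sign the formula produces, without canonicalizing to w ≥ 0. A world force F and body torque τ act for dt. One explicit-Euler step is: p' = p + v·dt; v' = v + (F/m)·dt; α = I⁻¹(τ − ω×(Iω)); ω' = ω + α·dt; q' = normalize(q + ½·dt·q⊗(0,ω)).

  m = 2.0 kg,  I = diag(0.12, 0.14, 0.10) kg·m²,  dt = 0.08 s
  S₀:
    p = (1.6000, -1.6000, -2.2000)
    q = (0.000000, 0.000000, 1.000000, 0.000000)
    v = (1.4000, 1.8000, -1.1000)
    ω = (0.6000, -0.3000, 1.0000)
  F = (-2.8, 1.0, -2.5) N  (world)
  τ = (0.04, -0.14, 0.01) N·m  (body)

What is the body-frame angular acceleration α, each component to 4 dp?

α = (0.2333, -1.0857, 0.1360)

precession coupling ω×(Iω) = (0.0120, 0.0120, -0.0036)
angular accel α = (0.2333, -1.0857, 0.1360)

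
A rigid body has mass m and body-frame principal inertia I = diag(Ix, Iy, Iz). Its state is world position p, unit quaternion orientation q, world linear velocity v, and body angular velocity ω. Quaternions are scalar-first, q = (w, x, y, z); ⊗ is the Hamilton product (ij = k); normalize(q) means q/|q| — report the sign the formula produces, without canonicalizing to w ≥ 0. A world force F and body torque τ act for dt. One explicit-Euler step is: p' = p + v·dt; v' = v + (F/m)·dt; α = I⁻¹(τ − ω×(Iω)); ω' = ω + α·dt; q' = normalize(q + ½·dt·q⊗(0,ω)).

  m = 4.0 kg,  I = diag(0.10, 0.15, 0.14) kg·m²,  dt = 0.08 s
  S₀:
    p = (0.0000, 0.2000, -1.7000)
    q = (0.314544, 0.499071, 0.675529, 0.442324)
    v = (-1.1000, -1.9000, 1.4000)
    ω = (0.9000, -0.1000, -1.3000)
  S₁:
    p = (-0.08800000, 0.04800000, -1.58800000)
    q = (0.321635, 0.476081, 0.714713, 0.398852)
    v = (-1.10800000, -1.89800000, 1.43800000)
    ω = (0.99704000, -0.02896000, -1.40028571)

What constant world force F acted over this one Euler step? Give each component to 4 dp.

Δv = v₁−v₀ = (-0.00800000, 0.00200000, 0.03800000)
F = m·Δv/dt = (-0.4000, 0.1000, 1.9000)

F = (-0.4000, 0.1000, 1.9000)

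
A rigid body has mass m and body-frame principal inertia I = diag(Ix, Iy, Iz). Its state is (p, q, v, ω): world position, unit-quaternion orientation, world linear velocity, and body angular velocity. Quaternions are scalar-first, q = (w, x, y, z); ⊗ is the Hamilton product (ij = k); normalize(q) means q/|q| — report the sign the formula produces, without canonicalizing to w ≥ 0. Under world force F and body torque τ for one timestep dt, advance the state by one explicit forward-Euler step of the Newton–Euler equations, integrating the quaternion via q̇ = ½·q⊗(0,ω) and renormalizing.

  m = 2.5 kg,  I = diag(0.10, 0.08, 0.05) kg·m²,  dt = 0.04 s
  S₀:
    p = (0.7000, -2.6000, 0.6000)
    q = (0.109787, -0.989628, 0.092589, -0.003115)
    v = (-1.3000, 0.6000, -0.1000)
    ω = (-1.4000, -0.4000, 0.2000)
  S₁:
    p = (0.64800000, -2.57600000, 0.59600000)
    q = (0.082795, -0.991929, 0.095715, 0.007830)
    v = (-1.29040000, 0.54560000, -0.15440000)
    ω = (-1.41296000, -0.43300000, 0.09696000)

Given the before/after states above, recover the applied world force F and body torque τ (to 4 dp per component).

ω₁ − ω₀ = (-0.01296000, -0.03300000, -0.10304000)
τ = I·(Δω/dt) + ω₀×(Iω₀) = (-0.0300, -0.0800, -0.1400)
Δv = v₁−v₀ = (0.00960000, -0.05440000, -0.05440000)
m·(v₁−v₀)/dt = (0.6000, -3.4000, -3.4000)

F = (0.6000, -3.4000, -3.4000)
τ = (-0.0300, -0.0800, -0.1400)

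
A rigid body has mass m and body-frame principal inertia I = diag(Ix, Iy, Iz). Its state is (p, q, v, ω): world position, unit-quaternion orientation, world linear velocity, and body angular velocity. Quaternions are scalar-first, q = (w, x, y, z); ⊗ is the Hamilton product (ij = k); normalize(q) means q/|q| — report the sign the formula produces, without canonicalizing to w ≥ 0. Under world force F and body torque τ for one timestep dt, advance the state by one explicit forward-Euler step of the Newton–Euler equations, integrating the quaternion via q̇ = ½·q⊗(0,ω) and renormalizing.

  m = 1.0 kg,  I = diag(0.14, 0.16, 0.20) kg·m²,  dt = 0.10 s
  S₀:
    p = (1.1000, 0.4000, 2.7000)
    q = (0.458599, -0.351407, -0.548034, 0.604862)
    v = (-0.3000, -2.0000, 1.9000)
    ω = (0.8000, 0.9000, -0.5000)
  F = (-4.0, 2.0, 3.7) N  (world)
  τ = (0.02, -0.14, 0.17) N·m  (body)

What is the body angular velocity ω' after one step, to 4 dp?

ω' = (0.8271, 0.7975, -0.4222)

ω×(Iω) gyroscopic = (-0.0180, 0.0240, 0.0144)
α = I⁻¹(τ − ω×Iω) = (0.2714, -1.0250, 0.7780)
ω' = ω + α·dt = (0.8271, 0.7975, -0.4222)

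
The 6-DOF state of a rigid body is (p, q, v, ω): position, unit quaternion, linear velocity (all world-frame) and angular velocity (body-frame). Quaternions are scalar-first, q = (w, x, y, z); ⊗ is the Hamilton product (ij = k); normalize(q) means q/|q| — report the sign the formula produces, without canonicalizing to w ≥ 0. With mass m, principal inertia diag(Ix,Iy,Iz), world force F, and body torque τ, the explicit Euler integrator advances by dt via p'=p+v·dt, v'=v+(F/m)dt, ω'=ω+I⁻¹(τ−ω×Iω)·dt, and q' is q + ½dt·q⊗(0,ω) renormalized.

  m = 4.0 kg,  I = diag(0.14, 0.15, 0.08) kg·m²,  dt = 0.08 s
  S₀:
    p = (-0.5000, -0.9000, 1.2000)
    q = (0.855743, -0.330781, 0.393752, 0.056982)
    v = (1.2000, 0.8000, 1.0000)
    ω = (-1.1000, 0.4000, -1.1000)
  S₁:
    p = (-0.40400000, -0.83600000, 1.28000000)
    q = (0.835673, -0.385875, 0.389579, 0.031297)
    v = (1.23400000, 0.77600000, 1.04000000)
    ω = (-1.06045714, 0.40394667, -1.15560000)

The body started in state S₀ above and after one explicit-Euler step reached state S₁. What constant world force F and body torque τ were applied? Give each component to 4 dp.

F = (1.7000, -1.2000, 2.0000)
τ = (0.1000, 0.0800, -0.0600)

velocity change Δv = (0.03400000, -0.02400000, 0.04000000)
F = m·Δv/dt = (1.7000, -1.2000, 2.0000)
ω₁ − ω₀ = (0.03954286, 0.00394667, -0.05560000)
precession coupling = (0.0308, 0.0726, -0.0044)
τ = I·(Δω/dt) + ω₀×(Iω₀) = (0.1000, 0.0800, -0.0600)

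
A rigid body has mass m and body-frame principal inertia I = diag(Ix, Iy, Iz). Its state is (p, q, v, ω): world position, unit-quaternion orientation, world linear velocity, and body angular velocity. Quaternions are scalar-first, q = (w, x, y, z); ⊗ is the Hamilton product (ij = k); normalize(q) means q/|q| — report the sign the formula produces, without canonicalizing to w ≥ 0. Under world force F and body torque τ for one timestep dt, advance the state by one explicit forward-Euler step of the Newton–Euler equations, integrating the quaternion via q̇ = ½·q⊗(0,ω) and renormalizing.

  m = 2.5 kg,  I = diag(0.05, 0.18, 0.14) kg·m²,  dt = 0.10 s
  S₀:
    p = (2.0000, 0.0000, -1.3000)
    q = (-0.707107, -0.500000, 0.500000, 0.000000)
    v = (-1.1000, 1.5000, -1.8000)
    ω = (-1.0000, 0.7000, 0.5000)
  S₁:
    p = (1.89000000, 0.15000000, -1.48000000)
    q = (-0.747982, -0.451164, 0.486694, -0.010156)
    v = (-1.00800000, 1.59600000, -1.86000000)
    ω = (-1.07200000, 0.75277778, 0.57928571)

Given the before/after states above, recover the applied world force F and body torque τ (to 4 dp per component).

F = (2.3000, 2.4000, -1.5000)
τ = (-0.0500, 0.1400, 0.0200)

v₁ − v₀ = (0.09200000, 0.09600000, -0.06000000)
F = m·Δv/dt = (2.3000, 2.4000, -1.5000)
rate change Δω = (-0.07200000, 0.05277778, 0.07928571)
τ = I·(Δω/dt) + ω₀×(Iω₀) = (-0.0500, 0.1400, 0.0200)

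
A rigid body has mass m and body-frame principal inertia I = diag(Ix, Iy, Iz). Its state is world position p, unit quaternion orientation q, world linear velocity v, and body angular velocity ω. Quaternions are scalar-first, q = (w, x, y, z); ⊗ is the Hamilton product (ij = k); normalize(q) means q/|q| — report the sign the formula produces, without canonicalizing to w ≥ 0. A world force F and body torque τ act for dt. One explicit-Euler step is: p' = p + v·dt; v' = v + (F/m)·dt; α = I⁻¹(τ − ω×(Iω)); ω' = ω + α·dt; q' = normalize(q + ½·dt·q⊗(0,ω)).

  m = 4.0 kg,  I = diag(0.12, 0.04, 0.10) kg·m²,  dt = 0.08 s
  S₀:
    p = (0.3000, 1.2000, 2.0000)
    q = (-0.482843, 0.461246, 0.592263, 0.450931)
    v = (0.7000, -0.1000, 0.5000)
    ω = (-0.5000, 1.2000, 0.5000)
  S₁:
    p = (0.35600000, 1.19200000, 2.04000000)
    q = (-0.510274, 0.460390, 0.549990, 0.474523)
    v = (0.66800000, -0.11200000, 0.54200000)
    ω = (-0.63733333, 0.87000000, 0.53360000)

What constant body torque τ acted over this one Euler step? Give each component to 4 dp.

τ = (-0.1700, -0.1700, 0.0900)

rate change Δω = (-0.13733333, -0.33000000, 0.03360000)
gyro term ω₀×Iω₀ = (0.0360, -0.0050, 0.0480)
τ = I·(Δω/dt) + ω₀×(Iω₀) = (-0.1700, -0.1700, 0.0900)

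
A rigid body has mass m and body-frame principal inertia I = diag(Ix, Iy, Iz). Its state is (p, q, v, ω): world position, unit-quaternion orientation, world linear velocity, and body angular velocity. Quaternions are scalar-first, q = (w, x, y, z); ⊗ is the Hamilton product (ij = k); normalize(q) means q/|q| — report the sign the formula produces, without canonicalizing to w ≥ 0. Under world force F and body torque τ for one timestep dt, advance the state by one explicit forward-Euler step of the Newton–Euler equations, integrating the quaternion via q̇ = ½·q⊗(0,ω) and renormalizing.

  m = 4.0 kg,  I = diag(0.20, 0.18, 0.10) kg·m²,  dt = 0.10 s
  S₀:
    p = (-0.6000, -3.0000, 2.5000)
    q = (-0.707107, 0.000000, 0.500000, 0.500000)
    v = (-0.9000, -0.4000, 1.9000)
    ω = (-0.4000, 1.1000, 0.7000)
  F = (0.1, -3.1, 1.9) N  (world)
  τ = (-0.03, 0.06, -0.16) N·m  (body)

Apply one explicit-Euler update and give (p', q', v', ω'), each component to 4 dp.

p' = (-0.6900, -3.0400, 2.6900)
q' = (-0.7504, 0.0041, 0.4501, 0.4841)
v' = (-0.8975, -0.4775, 1.9475)
ω' = (-0.3842, 1.1489, 0.5312)

a = F/m = (0.0250, -0.7750, 0.4750)
p + v·dt = (-0.6900, -3.0400, 2.6900)
v' = v + a·dt = (-0.8975, -0.4775, 1.9475)
precession coupling ω×(Iω) = (-0.0616, -0.0280, 0.0088)
angular accel α = (0.1580, 0.4889, -1.6880)
ω + α·dt = (-0.3842, 1.1489, 0.5312)
Hamilton product q⊗(0,ω) = (-0.9000000, 0.0828428, -0.9778177, -0.2949749)
updated quaternion q' = (-0.7504, 0.0041, 0.4501, 0.4841)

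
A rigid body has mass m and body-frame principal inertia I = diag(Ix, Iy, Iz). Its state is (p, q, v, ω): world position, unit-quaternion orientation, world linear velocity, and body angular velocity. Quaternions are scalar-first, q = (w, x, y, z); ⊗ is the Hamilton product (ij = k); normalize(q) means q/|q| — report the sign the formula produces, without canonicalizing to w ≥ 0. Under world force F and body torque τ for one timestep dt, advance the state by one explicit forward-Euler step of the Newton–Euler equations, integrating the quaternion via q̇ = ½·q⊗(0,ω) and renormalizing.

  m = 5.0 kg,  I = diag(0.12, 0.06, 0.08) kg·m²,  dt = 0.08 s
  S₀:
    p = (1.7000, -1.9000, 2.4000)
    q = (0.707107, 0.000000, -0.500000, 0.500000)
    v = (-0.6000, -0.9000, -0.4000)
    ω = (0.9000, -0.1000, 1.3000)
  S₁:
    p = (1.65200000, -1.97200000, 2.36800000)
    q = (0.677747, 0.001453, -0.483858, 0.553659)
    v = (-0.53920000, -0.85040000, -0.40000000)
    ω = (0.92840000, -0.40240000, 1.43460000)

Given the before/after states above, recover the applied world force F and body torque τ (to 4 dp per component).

v₁ − v₀ = (0.06080000, 0.04960000, 0.00000000)
applied force F = (3.8000, 3.1000, 0.0000)
rate change Δω = (0.02840000, -0.30240000, 0.13460000)
ω₀×(Iω₀) = (-0.0026, 0.0468, 0.0054)
I·α + gyro = (0.0400, -0.1800, 0.1400)

F = (3.8000, 3.1000, 0.0000)
τ = (0.0400, -0.1800, 0.1400)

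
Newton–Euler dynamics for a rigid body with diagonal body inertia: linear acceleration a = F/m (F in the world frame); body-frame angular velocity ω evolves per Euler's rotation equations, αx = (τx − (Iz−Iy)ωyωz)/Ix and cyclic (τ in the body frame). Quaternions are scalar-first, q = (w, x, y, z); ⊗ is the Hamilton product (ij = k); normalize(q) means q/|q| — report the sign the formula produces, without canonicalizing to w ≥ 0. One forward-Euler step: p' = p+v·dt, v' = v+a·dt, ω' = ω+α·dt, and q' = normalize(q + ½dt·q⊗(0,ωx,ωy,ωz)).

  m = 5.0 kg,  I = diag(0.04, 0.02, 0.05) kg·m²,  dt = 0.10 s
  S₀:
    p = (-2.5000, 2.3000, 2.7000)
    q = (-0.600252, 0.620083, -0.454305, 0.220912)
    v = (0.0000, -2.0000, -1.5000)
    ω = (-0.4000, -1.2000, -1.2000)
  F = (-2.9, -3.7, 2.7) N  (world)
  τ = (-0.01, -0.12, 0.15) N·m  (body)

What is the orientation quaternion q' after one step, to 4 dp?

q' = (-0.5996, 0.6701, -0.3840, 0.2098)

2q̇ = q⊗(0,ω) = (-0.0320384, 1.0503612, 1.3760372, -0.2055192)
q + ½dt·q⊗(0,ω), renormalized = (-0.5996, 0.6701, -0.3840, 0.2098)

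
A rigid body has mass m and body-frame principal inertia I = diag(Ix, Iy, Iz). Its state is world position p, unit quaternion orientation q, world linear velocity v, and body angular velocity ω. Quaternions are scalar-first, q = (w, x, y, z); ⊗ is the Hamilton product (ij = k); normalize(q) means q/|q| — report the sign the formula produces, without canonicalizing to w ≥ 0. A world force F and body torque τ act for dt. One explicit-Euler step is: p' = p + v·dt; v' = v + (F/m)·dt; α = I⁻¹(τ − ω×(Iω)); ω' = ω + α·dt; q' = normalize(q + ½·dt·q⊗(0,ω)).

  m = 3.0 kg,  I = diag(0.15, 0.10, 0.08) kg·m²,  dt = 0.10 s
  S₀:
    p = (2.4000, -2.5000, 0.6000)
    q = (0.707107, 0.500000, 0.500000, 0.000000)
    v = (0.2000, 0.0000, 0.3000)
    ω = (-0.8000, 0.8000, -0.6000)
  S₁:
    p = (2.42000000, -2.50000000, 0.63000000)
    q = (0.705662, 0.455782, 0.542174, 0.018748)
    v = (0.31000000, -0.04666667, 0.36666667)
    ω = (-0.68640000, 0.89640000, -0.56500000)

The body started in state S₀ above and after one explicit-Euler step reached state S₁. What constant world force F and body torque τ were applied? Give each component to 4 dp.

F = (3.3000, -1.4000, 2.0000)
τ = (0.1800, 0.1300, 0.0600)

ω₁ − ω₀ = (0.11360000, 0.09640000, 0.03500000)
precession coupling = (0.0096, 0.0336, 0.0320)
I·α + gyro = (0.1800, 0.1300, 0.0600)
v₁ − v₀ = (0.11000000, -0.04666667, 0.06666667)
F = m·Δv/dt = (3.3000, -1.4000, 2.0000)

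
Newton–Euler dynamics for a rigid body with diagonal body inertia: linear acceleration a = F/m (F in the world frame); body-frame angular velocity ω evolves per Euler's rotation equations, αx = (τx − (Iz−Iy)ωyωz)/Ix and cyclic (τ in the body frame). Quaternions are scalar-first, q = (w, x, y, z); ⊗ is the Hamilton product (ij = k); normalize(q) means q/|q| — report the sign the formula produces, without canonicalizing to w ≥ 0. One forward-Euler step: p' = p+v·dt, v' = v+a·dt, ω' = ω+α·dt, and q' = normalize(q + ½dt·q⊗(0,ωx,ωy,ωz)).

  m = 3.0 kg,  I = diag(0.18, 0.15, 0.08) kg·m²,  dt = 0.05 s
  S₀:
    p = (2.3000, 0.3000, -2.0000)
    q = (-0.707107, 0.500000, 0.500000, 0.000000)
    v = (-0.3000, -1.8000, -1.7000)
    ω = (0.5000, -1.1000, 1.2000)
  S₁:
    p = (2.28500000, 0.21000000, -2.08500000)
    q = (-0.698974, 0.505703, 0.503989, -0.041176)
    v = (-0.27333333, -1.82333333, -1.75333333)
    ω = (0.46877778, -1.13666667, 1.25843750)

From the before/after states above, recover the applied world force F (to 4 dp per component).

F = (1.6000, -1.4000, -3.2000)

Δv = v₁−v₀ = (0.02666667, -0.02333333, -0.05333333)
F = m·Δv/dt = (1.6000, -1.4000, -3.2000)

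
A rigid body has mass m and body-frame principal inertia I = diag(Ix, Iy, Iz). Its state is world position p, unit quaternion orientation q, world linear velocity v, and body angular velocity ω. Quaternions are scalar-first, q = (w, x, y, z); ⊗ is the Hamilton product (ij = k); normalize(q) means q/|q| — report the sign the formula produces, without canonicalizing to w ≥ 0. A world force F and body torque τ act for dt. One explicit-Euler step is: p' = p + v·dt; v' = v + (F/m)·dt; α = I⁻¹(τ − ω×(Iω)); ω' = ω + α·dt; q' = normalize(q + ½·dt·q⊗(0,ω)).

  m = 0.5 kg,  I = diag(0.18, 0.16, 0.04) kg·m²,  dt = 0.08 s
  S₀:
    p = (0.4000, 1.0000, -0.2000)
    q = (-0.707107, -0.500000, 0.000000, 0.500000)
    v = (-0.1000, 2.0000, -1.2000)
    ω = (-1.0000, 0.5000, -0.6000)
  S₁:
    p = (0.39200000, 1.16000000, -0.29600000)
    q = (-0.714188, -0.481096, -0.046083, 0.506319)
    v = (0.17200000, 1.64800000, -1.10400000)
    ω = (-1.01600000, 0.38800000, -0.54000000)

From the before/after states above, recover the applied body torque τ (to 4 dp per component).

rate change Δω = (-0.01600000, -0.11200000, 0.06000000)
I·α + gyro = (0.0000, -0.1400, 0.0400)

τ = (0.0000, -0.1400, 0.0400)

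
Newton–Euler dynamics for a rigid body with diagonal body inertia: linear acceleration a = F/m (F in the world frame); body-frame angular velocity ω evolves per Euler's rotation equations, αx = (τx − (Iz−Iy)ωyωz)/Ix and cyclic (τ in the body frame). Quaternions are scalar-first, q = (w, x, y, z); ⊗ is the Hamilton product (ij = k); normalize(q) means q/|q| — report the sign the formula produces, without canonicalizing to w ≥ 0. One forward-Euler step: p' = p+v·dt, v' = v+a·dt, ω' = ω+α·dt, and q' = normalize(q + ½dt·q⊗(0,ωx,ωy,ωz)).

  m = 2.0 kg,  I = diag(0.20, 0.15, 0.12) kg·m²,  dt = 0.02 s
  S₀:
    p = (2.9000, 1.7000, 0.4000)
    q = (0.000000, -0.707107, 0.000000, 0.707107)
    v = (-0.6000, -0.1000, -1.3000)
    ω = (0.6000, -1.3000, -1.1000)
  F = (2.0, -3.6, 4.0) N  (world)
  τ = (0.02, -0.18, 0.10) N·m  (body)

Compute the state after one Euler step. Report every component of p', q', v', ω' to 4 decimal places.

ω×(Iω) gyroscopic = (-0.0429, -0.0528, 0.0390)
angular accel α = (0.3145, -0.8480, 0.5083)
new body rate ω' = (0.6063, -1.3170, -1.0898)
Hamilton product q⊗(0,ω) = (1.2020819, 0.9192391, -0.3535535, 0.9192391)
q + ½dt·q⊗(0,ω), renormalized = (0.0120, -0.6978, -0.0035, 0.7162)
a = (1.0000, -1.8000, 2.0000)
p' = p + v·dt = (2.8880, 1.6980, 0.3740)
v' = v + a·dt = (-0.5800, -0.1360, -1.2600)

p' = (2.8880, 1.6980, 0.3740)
q' = (0.0120, -0.6978, -0.0035, 0.7162)
v' = (-0.5800, -0.1360, -1.2600)
ω' = (0.6063, -1.3170, -1.0898)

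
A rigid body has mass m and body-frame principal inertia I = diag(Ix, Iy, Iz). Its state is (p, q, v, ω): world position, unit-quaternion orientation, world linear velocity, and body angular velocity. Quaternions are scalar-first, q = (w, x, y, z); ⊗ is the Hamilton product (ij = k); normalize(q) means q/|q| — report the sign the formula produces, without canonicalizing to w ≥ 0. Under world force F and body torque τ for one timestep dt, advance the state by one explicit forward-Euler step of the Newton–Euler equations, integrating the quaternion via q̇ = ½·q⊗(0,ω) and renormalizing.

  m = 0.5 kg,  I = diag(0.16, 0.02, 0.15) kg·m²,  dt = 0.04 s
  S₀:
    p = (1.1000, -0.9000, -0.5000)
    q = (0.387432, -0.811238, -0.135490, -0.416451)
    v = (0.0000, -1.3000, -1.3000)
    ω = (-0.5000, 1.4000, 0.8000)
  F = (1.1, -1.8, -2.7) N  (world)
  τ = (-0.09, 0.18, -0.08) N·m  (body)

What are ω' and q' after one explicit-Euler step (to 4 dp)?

α = I⁻¹(τ − ω×Iω) = (-1.4725, 9.2000, -1.1867)
new body rate ω' = (-0.5589, 1.7680, 0.7525)
q⊗(0,ω) = (0.1172278, 0.2809234, 1.3996207, -0.8935326)
q + ½dt·q⊗(0,ω), renormalized = (0.3896, -0.8052, -0.1074, -0.4341)

ω' = (-0.5589, 1.7680, 0.7525)
q' = (0.3896, -0.8052, -0.1074, -0.4341)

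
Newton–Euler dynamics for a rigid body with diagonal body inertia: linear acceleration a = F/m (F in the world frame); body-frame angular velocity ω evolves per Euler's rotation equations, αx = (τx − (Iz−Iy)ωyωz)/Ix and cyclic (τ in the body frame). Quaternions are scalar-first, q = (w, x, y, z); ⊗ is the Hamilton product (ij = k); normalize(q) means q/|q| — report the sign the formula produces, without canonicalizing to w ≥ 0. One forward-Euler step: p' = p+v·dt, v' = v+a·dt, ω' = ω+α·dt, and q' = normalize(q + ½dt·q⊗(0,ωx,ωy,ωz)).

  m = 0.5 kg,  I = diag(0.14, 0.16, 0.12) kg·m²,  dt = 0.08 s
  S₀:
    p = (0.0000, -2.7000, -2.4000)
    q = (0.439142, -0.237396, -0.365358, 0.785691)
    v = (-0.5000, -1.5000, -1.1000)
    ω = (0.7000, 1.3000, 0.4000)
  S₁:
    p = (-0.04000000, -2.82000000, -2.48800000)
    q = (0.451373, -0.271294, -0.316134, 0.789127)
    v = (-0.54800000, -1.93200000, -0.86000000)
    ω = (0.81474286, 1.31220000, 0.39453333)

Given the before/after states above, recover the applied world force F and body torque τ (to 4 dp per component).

F = (-0.3000, -2.7000, 1.5000)
τ = (0.1800, 0.0300, 0.0100)

Δω = ω₁−ω₀ = (0.11474286, 0.01220000, -0.00546667)
I·α + gyro = (0.1800, 0.0300, 0.0100)
Δv = v₁−v₀ = (-0.04800000, -0.43200000, 0.24000000)
applied force F = (-0.3000, -2.7000, 1.5000)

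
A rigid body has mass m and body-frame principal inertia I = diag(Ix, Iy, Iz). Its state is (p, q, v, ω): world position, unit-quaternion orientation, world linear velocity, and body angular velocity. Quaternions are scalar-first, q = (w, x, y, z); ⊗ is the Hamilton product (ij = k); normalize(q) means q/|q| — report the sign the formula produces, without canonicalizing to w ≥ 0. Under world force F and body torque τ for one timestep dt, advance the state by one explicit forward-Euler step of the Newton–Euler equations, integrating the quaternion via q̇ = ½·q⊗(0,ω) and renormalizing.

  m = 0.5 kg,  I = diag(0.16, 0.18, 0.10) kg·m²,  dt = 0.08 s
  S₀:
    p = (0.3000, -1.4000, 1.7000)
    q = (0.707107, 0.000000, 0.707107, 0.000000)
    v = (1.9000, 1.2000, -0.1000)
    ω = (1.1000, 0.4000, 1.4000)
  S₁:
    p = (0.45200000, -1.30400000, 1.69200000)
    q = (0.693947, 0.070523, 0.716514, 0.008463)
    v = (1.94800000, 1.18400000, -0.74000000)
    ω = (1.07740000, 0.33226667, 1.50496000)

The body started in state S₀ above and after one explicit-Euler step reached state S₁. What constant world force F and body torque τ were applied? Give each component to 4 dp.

F = (0.3000, -0.1000, -4.0000)
τ = (-0.0900, -0.0600, 0.1400)

ω₁ − ω₀ = (-0.02260000, -0.06773333, 0.10496000)
gyro term ω₀×Iω₀ = (-0.0448, 0.0924, 0.0088)
I·α + gyro = (-0.0900, -0.0600, 0.1400)
v₁ − v₀ = (0.04800000, -0.01600000, -0.64000000)
applied force F = (0.3000, -0.1000, -4.0000)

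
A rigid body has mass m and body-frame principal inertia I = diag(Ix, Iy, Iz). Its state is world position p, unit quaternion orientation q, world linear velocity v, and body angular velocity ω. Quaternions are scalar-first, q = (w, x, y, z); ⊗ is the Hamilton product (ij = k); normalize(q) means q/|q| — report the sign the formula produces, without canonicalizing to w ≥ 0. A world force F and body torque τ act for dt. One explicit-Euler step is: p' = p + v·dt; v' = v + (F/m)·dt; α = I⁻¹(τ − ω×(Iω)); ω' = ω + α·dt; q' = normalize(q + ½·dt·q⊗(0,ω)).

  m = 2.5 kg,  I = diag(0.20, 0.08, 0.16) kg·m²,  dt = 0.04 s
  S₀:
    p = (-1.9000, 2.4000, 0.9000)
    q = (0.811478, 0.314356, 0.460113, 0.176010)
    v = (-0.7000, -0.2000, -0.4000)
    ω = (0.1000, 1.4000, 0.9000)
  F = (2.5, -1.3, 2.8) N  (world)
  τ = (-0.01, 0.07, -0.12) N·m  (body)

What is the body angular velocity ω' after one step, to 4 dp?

ω' = (0.0778, 1.4332, 0.8742)

precession coupling ω×(Iω) = (0.1008, 0.0036, -0.0168)
α = I⁻¹(τ − ω×Iω) = (-0.5540, 0.8300, -0.6450)
ω' = ω + α·dt = (0.0778, 1.4332, 0.8742)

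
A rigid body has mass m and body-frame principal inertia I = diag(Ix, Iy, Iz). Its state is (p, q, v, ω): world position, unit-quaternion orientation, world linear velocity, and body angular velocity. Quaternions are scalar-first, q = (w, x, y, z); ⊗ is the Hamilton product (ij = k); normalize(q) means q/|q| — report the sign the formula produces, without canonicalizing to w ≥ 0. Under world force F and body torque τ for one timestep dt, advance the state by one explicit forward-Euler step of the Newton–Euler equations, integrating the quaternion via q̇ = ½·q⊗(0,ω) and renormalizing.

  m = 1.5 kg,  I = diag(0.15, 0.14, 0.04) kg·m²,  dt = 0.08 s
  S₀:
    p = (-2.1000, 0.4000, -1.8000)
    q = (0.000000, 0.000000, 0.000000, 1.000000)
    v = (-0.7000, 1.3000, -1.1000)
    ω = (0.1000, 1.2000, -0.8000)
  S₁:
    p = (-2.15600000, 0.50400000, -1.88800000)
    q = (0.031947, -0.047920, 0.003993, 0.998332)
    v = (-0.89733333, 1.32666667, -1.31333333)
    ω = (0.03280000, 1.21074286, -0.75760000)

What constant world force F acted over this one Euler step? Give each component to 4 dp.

velocity change Δv = (-0.19733333, 0.02666667, -0.21333333)
F = m·Δv/dt = (-3.7000, 0.5000, -4.0000)

F = (-3.7000, 0.5000, -4.0000)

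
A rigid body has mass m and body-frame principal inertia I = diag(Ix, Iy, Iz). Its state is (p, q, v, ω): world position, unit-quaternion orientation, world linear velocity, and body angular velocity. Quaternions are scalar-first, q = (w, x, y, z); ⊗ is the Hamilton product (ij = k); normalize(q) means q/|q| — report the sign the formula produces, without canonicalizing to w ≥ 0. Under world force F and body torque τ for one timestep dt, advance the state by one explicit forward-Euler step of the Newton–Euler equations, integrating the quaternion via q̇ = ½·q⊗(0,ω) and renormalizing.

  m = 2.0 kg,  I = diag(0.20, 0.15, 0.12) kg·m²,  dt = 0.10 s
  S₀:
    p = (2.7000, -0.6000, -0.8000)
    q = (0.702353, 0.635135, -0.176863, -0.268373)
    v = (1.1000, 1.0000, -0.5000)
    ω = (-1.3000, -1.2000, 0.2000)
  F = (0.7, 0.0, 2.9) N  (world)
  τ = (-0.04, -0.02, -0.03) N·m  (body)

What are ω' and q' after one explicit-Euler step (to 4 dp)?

ω' = (-1.3236, -1.1995, 0.2400)
q' = (0.7328, 0.5694, -0.2071, -0.3097)

α = I⁻¹(τ − ω×Iω) = (-0.2360, 0.0053, 0.4000)
ω' = ω + α·dt = (-1.3236, -1.1995, 0.2400)
2q̇ = q⊗(0,ω) = (0.6671145, -1.2704791, -0.6209657, -0.8516133)
updated quaternion q' = (0.7328, 0.5694, -0.2071, -0.3097)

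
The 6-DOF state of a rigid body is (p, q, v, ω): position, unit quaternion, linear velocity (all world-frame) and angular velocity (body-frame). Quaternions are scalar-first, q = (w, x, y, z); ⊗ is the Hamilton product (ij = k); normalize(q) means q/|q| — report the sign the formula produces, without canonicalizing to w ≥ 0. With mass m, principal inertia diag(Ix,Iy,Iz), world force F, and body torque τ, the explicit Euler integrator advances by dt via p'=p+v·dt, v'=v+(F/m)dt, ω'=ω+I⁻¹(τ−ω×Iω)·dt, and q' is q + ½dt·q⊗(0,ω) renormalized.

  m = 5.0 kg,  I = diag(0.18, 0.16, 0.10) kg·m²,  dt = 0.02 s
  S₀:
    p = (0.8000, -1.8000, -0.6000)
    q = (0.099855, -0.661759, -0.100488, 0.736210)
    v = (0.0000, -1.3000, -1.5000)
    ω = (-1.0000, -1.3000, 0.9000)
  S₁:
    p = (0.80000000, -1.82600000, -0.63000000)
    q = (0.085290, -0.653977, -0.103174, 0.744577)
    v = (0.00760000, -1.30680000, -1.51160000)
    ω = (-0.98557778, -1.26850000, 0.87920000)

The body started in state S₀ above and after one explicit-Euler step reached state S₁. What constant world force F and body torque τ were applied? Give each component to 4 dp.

velocity change Δv = (0.00760000, -0.00680000, -0.01160000)
m·(v₁−v₀)/dt = (1.9000, -1.7000, -2.9000)
rate change Δω = (0.01442222, 0.03150000, -0.02080000)
precession coupling = (0.0702, -0.0720, -0.0260)
applied torque τ = (0.2000, 0.1800, -0.1300)

F = (1.9000, -1.7000, -2.9000)
τ = (0.2000, 0.1800, -0.1300)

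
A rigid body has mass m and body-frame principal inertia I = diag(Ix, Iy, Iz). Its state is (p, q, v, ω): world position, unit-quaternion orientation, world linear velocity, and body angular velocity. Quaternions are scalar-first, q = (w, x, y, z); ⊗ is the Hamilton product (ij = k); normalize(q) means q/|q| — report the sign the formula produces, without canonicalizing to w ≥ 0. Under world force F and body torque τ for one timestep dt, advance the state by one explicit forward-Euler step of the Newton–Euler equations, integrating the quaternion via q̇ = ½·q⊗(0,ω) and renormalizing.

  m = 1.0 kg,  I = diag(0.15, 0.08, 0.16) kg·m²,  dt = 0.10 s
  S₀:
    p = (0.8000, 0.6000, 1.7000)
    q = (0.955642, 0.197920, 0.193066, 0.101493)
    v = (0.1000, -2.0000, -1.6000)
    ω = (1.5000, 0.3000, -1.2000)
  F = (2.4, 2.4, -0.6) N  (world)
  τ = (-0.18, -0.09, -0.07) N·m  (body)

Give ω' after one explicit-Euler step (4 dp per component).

gyro term ω×Iω = (-0.0288, 0.0180, -0.0315)
(τ − ω×Iω)/I = (-1.0080, -1.3500, -0.2406)
new body rate ω' = (1.3992, 0.1650, -1.2241)

ω' = (1.3992, 0.1650, -1.2241)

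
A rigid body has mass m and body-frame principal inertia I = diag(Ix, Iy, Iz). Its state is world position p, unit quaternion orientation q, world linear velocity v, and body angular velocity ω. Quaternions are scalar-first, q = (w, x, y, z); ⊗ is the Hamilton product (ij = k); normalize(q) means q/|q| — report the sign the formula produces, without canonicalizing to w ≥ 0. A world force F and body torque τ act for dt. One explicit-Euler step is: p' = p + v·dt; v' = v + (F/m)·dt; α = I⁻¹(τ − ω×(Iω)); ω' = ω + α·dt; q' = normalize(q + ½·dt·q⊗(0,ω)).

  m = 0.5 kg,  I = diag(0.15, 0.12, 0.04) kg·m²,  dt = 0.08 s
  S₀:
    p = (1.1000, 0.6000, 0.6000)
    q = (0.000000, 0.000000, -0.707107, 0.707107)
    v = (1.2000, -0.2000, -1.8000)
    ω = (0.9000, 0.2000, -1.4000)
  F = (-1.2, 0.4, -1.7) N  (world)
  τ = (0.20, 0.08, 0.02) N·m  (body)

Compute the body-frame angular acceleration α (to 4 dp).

precession coupling ω×(Iω) = (0.0224, -0.1386, -0.0054)
(τ − ω×Iω)/I = (1.1840, 1.8217, 0.6350)

α = (1.1840, 1.8217, 0.6350)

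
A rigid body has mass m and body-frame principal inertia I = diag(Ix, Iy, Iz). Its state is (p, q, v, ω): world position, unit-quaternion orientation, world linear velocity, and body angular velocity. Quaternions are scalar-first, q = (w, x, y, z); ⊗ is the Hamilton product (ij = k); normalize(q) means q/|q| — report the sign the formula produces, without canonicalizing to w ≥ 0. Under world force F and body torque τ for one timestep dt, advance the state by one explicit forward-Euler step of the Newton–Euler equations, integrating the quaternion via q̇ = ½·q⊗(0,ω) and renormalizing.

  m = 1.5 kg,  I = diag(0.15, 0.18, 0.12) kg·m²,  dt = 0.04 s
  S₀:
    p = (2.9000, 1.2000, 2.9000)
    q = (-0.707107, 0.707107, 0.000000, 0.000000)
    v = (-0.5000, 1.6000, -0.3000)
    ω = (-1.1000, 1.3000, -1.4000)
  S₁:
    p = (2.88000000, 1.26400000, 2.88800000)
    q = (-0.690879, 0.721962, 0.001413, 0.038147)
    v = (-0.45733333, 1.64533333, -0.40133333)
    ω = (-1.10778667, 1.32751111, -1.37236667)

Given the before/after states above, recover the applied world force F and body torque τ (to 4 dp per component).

Δω = ω₁−ω₀ = (-0.00778667, 0.02751111, 0.02763333)
ω₀×(Iω₀) = (0.1092, 0.0462, -0.0429)
applied torque τ = (0.0800, 0.1700, 0.0400)
Δv = v₁−v₀ = (0.04266667, 0.04533333, -0.10133333)
applied force F = (1.6000, 1.7000, -3.8000)

F = (1.6000, 1.7000, -3.8000)
τ = (0.0800, 0.1700, 0.0400)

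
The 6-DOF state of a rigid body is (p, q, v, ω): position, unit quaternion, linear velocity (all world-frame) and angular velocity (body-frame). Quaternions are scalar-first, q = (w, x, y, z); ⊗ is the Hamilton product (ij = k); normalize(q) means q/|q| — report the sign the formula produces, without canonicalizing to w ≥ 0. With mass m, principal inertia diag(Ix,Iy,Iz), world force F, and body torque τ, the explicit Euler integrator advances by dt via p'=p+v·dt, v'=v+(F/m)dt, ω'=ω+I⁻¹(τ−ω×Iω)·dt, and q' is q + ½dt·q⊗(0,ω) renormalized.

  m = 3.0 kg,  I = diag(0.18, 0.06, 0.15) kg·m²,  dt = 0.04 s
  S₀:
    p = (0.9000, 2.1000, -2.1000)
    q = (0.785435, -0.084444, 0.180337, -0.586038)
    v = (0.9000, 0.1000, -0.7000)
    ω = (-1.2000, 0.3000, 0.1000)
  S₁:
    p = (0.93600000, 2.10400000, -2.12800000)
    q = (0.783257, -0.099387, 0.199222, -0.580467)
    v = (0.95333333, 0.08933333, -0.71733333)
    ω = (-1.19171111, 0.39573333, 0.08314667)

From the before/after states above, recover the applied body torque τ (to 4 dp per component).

τ = (0.0400, 0.1400, -0.0200)

rate change Δω = (0.00828889, 0.09573333, -0.01685333)
precession coupling = (0.0027, -0.0036, 0.0432)
τ = I·(Δω/dt) + ω₀×(Iω₀) = (0.0400, 0.1400, -0.0200)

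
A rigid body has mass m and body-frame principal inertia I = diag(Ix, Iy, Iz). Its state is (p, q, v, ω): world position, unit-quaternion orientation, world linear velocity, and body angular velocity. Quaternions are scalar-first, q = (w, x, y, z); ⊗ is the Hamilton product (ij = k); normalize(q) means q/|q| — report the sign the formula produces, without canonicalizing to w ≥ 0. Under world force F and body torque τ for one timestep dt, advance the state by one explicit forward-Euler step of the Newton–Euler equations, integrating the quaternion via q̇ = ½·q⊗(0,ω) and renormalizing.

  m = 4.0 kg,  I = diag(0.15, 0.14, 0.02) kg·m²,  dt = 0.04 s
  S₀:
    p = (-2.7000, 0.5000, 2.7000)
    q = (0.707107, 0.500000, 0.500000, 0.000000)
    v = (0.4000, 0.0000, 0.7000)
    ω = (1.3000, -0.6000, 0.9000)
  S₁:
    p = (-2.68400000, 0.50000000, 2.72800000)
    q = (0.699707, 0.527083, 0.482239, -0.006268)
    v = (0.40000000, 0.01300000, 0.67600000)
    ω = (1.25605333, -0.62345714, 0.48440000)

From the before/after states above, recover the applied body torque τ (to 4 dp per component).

τ = (-0.1000, 0.0700, -0.2000)

rate change Δω = (-0.04394667, -0.02345714, -0.41560000)
applied torque τ = (-0.1000, 0.0700, -0.2000)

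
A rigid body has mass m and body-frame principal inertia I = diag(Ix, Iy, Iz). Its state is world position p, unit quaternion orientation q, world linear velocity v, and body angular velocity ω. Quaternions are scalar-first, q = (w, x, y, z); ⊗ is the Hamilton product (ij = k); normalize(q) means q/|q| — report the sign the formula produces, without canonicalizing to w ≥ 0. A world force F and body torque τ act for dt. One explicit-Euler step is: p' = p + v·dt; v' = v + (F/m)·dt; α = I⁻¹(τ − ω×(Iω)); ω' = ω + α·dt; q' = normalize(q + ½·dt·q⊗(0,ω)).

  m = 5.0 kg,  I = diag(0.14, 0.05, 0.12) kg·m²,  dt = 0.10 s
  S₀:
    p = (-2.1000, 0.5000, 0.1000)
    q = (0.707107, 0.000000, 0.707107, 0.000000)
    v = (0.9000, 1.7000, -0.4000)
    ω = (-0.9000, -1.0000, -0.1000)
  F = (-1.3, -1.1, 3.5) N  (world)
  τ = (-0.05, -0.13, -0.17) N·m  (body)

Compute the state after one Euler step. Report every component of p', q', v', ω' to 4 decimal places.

p' = (-2.0100, 0.6700, 0.0600)
q' = (0.7408, -0.0353, 0.6702, 0.0282)
v' = (0.8740, 1.6780, -0.3300)
ω' = (-0.9407, -1.2636, -0.1742)

a = (-0.2600, -0.2200, 0.7000)
p' = p + v·dt = (-2.0100, 0.6700, 0.0600)
v' = v + a·dt = (0.8740, 1.6780, -0.3300)
angular accel α = (-0.4071, -2.6360, -0.7417)
new body rate ω' = (-0.9407, -1.2636, -0.1742)
q⊗(0,ω) = (0.7071070, -0.7071070, -0.7071070, 0.5656856)
updated quaternion q' = (0.7408, -0.0353, 0.6702, 0.0282)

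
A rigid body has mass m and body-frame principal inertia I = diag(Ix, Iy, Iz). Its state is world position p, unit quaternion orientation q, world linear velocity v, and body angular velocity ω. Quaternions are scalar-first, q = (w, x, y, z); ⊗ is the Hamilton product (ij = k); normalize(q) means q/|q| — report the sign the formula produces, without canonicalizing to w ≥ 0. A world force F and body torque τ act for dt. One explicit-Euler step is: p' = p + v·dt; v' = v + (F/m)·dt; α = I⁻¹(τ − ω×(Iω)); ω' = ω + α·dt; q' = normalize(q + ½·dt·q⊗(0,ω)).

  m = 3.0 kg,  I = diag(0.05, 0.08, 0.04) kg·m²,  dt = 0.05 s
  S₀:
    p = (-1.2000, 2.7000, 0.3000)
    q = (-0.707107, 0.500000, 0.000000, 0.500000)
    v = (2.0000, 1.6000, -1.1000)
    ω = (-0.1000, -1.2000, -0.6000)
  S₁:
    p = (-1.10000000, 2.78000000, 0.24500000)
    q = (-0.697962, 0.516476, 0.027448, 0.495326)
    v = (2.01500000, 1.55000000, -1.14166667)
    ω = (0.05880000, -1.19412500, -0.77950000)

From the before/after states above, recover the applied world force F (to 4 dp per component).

velocity change Δv = (0.01500000, -0.05000000, -0.04166667)
applied force F = (0.9000, -3.0000, -2.5000)

F = (0.9000, -3.0000, -2.5000)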